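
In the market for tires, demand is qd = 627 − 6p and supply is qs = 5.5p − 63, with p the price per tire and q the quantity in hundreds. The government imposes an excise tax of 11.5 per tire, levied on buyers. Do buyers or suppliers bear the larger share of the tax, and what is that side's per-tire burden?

Without the tax, 627 − 6p = 5.5p − 63 gives 11.5p = 690, so p* = 60 and q* = 267.
With the tax collected from buyers, demand (in seller-price terms) shifts: qd = 627 − 6(p + 11.5).
Solving gives q = 234 with buyers paying 65.5 and suppliers receiving 54 (the 11.5 wedge).
Per-tire burden: buyers 5.5, suppliers 6.
Suppliers take the larger share because supply is less price-elastic here (demand slope 6 vs supply slope 5.5).

Suppliers bear the larger share: 6 per tire.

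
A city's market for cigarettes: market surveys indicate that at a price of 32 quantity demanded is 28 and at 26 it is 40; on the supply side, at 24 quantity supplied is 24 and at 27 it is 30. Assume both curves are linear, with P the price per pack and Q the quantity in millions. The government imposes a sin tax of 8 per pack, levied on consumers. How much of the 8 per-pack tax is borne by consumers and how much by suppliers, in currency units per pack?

Consumers bear 4 per pack; suppliers bear 4 per pack.

Demand slope: (40 − 28)/(26 − 32) = -2, so Qd = 92 − 2P.
Supply slope: (30 − 24)/(27 − 24) = 2, so Qs = 2P − 24.
Before the tax: set 92 − 2P = 2P − 24 → P* = 29, Q* = 34.
With the tax collected from consumers, demand (in seller-price terms) shifts: Qd = 92 − 2(P + 8).
New equilibrium: consumers pay 33, suppliers receive 25, Q = 26. (Wedge: Pb − Ps = 8.)
Burden on consumers: 4; on suppliers: 4. (They sum to 8.)
The less price-elastic side of the market bears the larger share of a per-unit tax.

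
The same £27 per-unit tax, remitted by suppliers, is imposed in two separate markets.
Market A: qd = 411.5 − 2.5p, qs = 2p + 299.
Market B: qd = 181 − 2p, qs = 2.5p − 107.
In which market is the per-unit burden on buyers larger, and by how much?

Market B, by £3.

Market A: pre-tax p* = £25, q* = 349; post-tax q = 319; per-unit burden on buyers = £12.
Market B: pre-tax p* = £64, q* = 53; post-tax q = 23; per-unit burden on buyers = £15.
Difference: £12 vs £15 → market B is larger by £3.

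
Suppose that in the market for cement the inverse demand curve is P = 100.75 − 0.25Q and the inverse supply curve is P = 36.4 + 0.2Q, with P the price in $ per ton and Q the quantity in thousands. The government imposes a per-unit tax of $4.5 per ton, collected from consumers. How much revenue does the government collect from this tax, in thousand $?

Tax revenue = $598.5 thousand.

Rewrite in direct form: Qd = 403 − 4P and Qs = 5P − 182.
Without the tax, 403 − 4P = 5P − 182 gives 9P = 585, so P* = $65 and Q* = 143.
With the tax collected from consumers, demand (in seller-price terms) shifts: Qd = 403 − 4(P + 4.5).
New equilibrium: consumers pay $67.5, sellers receive $63, Q = 133. (Wedge: Pb − Ps = 4.5.)
Revenue = t · Q = 4.5 · 133 = $598.5.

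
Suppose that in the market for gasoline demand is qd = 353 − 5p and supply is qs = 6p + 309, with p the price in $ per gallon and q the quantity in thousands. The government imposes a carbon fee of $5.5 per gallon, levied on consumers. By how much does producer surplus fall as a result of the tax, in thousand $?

Without the tax, 353 − 5p = 6p + 309 gives 11p = 44, so p* = $4 and q* = 333.
With the tax collected from consumers, demand (in seller-price terms) shifts: qd = 353 − 5(p + 5.5).
New equilibrium: consumers pay $7, sellers receive $1.5, q = 318. (Wedge: pb − ps = 5.5.)
ΔPS is the trapezoid between Q = 318 and Q = 333 of height $2.5: ½ · (333 + 318) · 2.5 = $813.75.

Producer surplus falls by $813.75 thousand.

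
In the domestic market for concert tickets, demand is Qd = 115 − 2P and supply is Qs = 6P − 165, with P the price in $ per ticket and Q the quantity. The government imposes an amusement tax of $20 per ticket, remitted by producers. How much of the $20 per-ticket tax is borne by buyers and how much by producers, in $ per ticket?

Buyers bear $15 per ticket; producers bear $5 per ticket.

Before the tax: set 115 − 2P = 6P − 165 → P* = $35, Q* = 45.
With the tax collected from producers, supply shifts: Qs = 6(P − 20) − 165.
New equilibrium: buyers pay $50, producers receive $30, Q = 15. (Wedge: Pb − Ps = 20.)
Burden on buyers: $15; on producers: $5. (They sum to $20.)
The less price-elastic side of the market bears the larger share of a per-unit tax.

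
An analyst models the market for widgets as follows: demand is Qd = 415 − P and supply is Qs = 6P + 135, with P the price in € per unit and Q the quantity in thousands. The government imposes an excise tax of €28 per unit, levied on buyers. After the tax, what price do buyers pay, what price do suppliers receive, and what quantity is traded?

Without the tax, 415 − P = 6P + 135 gives 7P = 280, so P* = €40 and Q* = 375.
With the tax collected from buyers, demand (in seller-price terms) shifts: Qd = 415 − (P + 28).
Solving gives Q = 351 with buyers paying €64 and suppliers receiving €36 (the €28 wedge).

Buyers pay €64; suppliers receive €36; quantity = 351.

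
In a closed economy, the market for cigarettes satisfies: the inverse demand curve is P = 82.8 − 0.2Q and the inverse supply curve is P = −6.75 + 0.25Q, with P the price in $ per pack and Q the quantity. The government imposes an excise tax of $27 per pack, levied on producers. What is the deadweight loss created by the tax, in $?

Inverting to Q(P) form: Qd = 414 − 5P; Qs = 4P + 27.
Before the tax: set 414 − 5P = 4P + 27 → P* = $43, Q* = 199.
With the tax collected from producers, supply shifts: Qs = 4(P − 27) + 27.
New equilibrium: consumers pay $55, producers receive $28, Q = 139. (Wedge: Pb − Ps = 27.)
Quantity falls by |ΔQ| = |199 − 139| = 60.
DWL = ½ · t · |ΔQ| = ½ · 27 · 60 = $810.

Deadweight loss = $810.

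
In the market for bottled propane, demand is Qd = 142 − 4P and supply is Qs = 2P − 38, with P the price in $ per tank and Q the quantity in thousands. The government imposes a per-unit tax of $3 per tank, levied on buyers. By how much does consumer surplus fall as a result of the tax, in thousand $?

Consumer surplus falls by $20 thousand.

Before the tax: set 142 − 4P = 2P − 38 → P* = $30, Q* = 22.
With the tax collected from buyers, demand (in seller-price terms) shifts: Qd = 142 − 4(P + 3).
New equilibrium: buyers pay $31, suppliers receive $28, Q = 18. (Wedge: Pb − Ps = 3.)
ΔCS is the trapezoid between Q = 18 and Q = 22 of height $1: ½ · (22 + 18) · 1 = $20.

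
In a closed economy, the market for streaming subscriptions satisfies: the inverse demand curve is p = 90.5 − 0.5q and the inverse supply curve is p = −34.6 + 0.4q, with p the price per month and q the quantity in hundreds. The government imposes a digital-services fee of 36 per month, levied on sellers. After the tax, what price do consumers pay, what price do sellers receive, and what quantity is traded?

Inverting to q(p) form: qd = 181 − 2p; qs = 2.5p + 86.5.
Before the tax: set 181 − 2p = 2.5p + 86.5 → p* = 21, q* = 139.
With the tax collected from sellers, supply shifts: qs = 2.5(p − 36) + 86.5.
Solving gives q = 99 with consumers paying 41 and sellers receiving 5 (the 36 wedge).
The less price-elastic side of the market bears the larger share of a per-unit tax.

Consumers pay 41; sellers receive 5; quantity = 99.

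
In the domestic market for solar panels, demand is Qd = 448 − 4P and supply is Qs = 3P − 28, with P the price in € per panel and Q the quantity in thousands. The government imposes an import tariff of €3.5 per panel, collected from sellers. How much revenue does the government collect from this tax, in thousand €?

Before the tax: set 448 − 4P = 3P − 28 → P* = €68, Q* = 176.
With the tax collected from sellers, supply shifts: Qs = 3(P − 3.5) − 28.
Solving gives Q = 170 with buyers paying €69.5 and sellers receiving €66 (the €3.5 wedge).
Revenue = t · Q = 3.5 · 170 = €595.

Tax revenue = €595 thousand.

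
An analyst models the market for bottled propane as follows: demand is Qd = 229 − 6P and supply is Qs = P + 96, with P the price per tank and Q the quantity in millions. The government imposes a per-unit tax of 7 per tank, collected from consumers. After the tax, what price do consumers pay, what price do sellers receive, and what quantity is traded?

Consumers pay 20; sellers receive 13; quantity = 109.

Before the tax: set 229 − 6P = P + 96 → P* = 19, Q* = 115.
With the tax collected from consumers, demand (in seller-price terms) shifts: Qd = 229 − 6(P + 7).
Solving gives Q = 109 with consumers paying 20 and sellers receiving 13 (the 7 wedge).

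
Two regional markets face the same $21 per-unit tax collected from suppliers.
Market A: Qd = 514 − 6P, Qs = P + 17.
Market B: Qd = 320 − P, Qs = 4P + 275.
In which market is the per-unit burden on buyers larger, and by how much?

Market A: pre-tax P* = $71, Q* = 88; post-tax Q = 70; per-unit burden on buyers = $3.
Market B: pre-tax P* = $9, Q* = 311; post-tax Q = 294.2; per-unit burden on buyers = $16.8.
Difference: $3 vs $16.8 → market B is larger by $13.8.

Market B, by $13.8.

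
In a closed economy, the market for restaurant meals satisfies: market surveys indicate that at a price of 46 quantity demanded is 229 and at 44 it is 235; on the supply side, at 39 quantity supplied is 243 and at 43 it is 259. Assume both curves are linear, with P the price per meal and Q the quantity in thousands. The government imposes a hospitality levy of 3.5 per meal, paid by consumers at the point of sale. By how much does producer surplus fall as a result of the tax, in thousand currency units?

Producer surplus falls by 366 thousand.

Demand slope: (235 − 229)/(44 − 46) = -3, so Qd = 367 − 3P.
Supply slope: (259 − 243)/(43 − 39) = 4, so Qs = 4P + 87.
Without the tax, 367 − 3P = 4P + 87 gives 7P = 280, so P* = 40 and Q* = 247.
With the tax collected from consumers, demand (in seller-price terms) shifts: Qd = 367 − 3(P + 3.5).
Solving gives Q = 241 with consumers paying 42 and producers receiving 38.5 (the 3.5 wedge).
ΔPS is the trapezoid between Q = 241 and Q = 247 of height 1.5: ½ · (247 + 241) · 1.5 = 366.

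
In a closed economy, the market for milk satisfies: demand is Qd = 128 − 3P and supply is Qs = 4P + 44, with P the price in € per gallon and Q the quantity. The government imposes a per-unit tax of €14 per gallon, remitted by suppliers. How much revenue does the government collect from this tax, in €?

Before the tax: set 128 − 3P = 4P + 44 → P* = €12, Q* = 92.
With the tax collected from suppliers, supply shifts: Qs = 4(P − 14) + 44.
Solving gives Q = 68 with buyers paying €20 and suppliers receiving €6 (the €14 wedge).
Revenue = t · Q = 14 · 68 = €952.

Tax revenue = €952.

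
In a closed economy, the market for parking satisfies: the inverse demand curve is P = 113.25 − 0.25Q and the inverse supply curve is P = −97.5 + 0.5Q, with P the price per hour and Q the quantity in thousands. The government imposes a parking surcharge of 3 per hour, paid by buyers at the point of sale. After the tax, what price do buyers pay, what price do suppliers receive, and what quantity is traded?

Buyers pay 44; suppliers receive 41; quantity = 277.

Rewrite in direct form: Qd = 453 − 4P and Qs = 2P + 195.
Without the tax, 453 − 4P = 2P + 195 gives 6P = 258, so P* = 43 and Q* = 281.
With the tax collected from buyers, demand (in seller-price terms) shifts: Qd = 453 − 4(P + 3).
Solving gives Q = 277 with buyers paying 44 and suppliers receiving 41 (the 3 wedge).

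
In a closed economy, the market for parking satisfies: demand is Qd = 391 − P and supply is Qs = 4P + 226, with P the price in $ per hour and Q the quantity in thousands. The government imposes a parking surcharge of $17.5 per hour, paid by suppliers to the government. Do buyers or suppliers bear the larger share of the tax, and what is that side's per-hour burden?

Buyers bear the larger share: $14 per hour.

Without the tax, 391 − P = 4P + 226 gives 5P = 165, so P* = $33 and Q* = 358.
With the tax collected from suppliers, supply shifts: Qs = 4(P − 17.5) + 226.
Solving gives Q = 344 with buyers paying $47 and suppliers receiving $29.5 (the $17.5 wedge).
Per-hour burden: buyers $14, suppliers $3.5.
Buyers take the larger share because demand is less price-elastic here (demand slope 1 vs supply slope 4).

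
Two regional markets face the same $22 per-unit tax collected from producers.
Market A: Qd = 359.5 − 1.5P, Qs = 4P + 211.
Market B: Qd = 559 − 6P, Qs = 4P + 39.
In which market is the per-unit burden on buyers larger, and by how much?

Market A, by $7.2.

Market A: pre-tax P* = $27, Q* = 319; post-tax Q = 295; per-unit burden on buyers = $16.
Market B: pre-tax P* = $52, Q* = 247; post-tax Q = 194.2; per-unit burden on buyers = $8.8.
Difference: $16 vs $8.8 → market A is larger by $7.2.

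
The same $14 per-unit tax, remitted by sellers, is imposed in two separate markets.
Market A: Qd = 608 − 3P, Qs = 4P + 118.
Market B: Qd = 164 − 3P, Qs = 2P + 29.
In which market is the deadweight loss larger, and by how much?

Market A: pre-tax P* = $70, Q* = 398; post-tax Q = 374; deadweight loss = $168.
Market B: pre-tax P* = $27, Q* = 83; post-tax Q = 66.2; deadweight loss = $117.6.
Difference: $168 vs $117.6 → market A is larger by $50.4.

Market A, by $50.4.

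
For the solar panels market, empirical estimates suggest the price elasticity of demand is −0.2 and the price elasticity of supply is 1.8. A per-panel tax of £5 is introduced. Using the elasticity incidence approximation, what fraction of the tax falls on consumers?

Incidence ratio: consumers' share ≈ εs / (εs + |εd|) = 1.8 / (1.8 + 0.2) = 0.9.
Supply is the more elastic side, so consumers bear the larger share.

Consumers' share ≈ 0.9.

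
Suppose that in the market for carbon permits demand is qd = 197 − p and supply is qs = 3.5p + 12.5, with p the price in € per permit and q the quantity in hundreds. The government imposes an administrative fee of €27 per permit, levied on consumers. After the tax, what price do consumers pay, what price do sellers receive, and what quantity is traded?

Without the tax, 197 − p = 3.5p + 12.5 gives 4.5p = 184.5, so p* = €41 and q* = 156.
With the tax collected from consumers, demand (in seller-price terms) shifts: qd = 197 − (p + 27).
New equilibrium: consumers pay €62, sellers receive €35, q = 135. (Wedge: pb − ps = 27.)
The less price-elastic side of the market bears the larger share of a per-unit tax.

Consumers pay €62; sellers receive €35; quantity = 135.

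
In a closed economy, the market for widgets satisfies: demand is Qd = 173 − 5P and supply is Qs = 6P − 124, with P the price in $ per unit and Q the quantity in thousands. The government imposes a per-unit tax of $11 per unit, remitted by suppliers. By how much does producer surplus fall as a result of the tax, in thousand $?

Without the tax, 173 − 5P = 6P − 124 gives 11P = 297, so P* = $27 and Q* = 38.
With the tax collected from suppliers, supply shifts: Qs = 6(P − 11) − 124.
New equilibrium: buyers pay $33, suppliers receive $22, Q = 8. (Wedge: Pb − Ps = 11.)
ΔPS is the trapezoid between Q = 8 and Q = 38 of height $5: ½ · (38 + 8) · 5 = $115.

Producer surplus falls by $115 thousand.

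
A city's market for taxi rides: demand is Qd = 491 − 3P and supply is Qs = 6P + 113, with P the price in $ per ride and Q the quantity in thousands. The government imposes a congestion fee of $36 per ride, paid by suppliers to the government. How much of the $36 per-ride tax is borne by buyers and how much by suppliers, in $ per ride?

Buyers bear $24 per ride; suppliers bear $12 per ride.

Without the tax, 491 − 3P = 6P + 113 gives 9P = 378, so P* = $42 and Q* = 365.
With the tax collected from suppliers, supply shifts: Qs = 6(P − 36) + 113.
Solving gives Q = 293 with buyers paying $66 and suppliers receiving $30 (the $36 wedge).
Burden on buyers: $24; on suppliers: $12. (They sum to $36.)
The less price-elastic side of the market bears the larger share of a per-unit tax.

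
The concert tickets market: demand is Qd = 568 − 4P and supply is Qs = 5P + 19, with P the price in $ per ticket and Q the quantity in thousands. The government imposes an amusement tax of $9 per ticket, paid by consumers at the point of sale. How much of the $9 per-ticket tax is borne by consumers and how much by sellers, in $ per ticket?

Consumers bear $5 per ticket; sellers bear $4 per ticket.

Before the tax: set 568 − 4P = 5P + 19 → P* = $61, Q* = 324.
With the tax collected from consumers, demand (in seller-price terms) shifts: Qd = 568 − 4(P + 9).
Solving gives Q = 304 with consumers paying $66 and sellers receiving $57 (the $9 wedge).
Burden on consumers: $5; on sellers: $4. (They sum to $9.)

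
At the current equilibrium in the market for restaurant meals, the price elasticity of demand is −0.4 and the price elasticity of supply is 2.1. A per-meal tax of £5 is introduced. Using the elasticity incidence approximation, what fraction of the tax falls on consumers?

Incidence ratio: consumers' share ≈ εs / (εs + |εd|) = 2.1 / (2.1 + 0.4) = 0.84.
Supply is the more elastic side, so consumers bear the larger share.

Consumers' share ≈ 0.84.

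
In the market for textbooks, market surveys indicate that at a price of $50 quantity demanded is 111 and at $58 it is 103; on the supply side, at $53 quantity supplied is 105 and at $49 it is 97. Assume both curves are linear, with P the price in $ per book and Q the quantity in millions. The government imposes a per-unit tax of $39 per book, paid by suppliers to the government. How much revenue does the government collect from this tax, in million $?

Tax revenue = $3159 million.

Demand slope: (103 − 111)/(58 − 50) = -1, so Qd = 161 − P.
Supply slope: (97 − 105)/(49 − 53) = 2, so Qs = 2P − 1.
Before the tax: set 161 − P = 2P − 1 → P* = $54, Q* = 107.
With the tax collected from suppliers, supply shifts: Qs = 2(P − 39) − 1.
New equilibrium: buyers pay $80, suppliers receive $41, Q = 81. (Wedge: Pb − Ps = 39.)
Revenue = t · Q = 39 · 81 = $3159.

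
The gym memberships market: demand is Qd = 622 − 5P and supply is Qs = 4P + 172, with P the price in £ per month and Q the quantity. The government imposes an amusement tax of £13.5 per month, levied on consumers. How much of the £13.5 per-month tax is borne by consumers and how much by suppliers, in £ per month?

Before the tax: set 622 − 5P = 4P + 172 → P* = £50, Q* = 372.
With the tax collected from consumers, demand (in seller-price terms) shifts: Qd = 622 − 5(P + 13.5).
Solving gives Q = 342 with consumers paying £56 and suppliers receiving £42.5 (the £13.5 wedge).
Burden on consumers: £6; on suppliers: £7.5. (They sum to £13.5.)
The less price-elastic side of the market bears the larger share of a per-unit tax.

Consumers bear £6 per month; suppliers bear £7.5 per month.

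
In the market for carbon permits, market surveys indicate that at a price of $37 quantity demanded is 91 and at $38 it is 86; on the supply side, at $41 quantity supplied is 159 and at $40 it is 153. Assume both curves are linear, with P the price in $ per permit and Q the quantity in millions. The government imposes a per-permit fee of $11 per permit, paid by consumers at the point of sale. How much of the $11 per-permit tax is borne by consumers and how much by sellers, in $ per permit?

Demand slope: (86 − 91)/(38 − 37) = -5, so Qd = 276 − 5P.
Supply slope: (153 − 159)/(40 − 41) = 6, so Qs = 6P − 87.
Without the tax, 276 − 5P = 6P − 87 gives 11P = 363, so P* = $33 and Q* = 111.
With the tax collected from consumers, demand (in seller-price terms) shifts: Qd = 276 − 5(P + 11).
Solving gives Q = 81 with consumers paying $39 and sellers receiving $28 (the $11 wedge).
Burden on consumers: $6; on sellers: $5. (They sum to $11.)
The less price-elastic side of the market bears the larger share of a per-unit tax.

Consumers bear $6 per permit; sellers bear $5 per permit.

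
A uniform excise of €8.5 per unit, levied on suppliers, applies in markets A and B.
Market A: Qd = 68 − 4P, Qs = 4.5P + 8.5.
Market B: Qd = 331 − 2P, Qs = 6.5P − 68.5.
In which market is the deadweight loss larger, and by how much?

Market A: pre-tax P* = €7, Q* = 40; post-tax Q = 22; deadweight loss = €76.5.
Market B: pre-tax P* = €47, Q* = 237; post-tax Q = 224; deadweight loss = €55.25.
Difference: €76.5 vs €55.25 → market A is larger by €21.25.

Market A, by €21.25.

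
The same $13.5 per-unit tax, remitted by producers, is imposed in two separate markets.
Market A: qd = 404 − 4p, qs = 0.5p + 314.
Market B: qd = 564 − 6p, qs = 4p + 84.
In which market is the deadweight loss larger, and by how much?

Market A: pre-tax p* = $20, q* = 324; post-tax q = 318; deadweight loss = $40.5.
Market B: pre-tax p* = $48, q* = 276; post-tax q = 243.6; deadweight loss = $218.7.
Difference: $40.5 vs $218.7 → market B is larger by $178.2.

Market B, by $178.2.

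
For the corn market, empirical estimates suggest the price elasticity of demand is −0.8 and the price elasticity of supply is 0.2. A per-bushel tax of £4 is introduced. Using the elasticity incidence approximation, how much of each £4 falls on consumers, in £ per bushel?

Consumers bear ≈ £0.8 per bushel.

Incidence ratio: consumers' share ≈ εs / (εs + |εd|) = 0.2 / (0.2 + 0.8) = 0.2.
So consumers bear ≈ 0.2 × £4 = £0.8; suppliers bear £3.2.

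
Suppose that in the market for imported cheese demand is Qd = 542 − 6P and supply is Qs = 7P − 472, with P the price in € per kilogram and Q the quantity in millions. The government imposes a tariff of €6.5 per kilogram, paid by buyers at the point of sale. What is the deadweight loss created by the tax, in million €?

Deadweight loss = €68.25 million.

Without the tax, 542 − 6P = 7P − 472 gives 13P = 1014, so P* = €78 and Q* = 74.
With the tax collected from buyers, demand (in seller-price terms) shifts: Qd = 542 − 6(P + 6.5).
Solving gives Q = 53 with buyers paying €81.5 and suppliers receiving €75 (the €6.5 wedge).
Quantity falls by |ΔQ| = |74 − 53| = 21.
DWL = ½ · t · |ΔQ| = ½ · 6.5 · 21 = €68.25.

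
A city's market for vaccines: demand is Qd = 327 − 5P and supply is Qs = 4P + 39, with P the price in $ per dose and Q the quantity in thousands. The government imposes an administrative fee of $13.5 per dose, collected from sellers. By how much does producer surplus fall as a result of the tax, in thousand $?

Without the tax, 327 − 5P = 4P + 39 gives 9P = 288, so P* = $32 and Q* = 167.
With the tax collected from sellers, supply shifts: Qs = 4(P − 13.5) + 39.
Solving gives Q = 137 with consumers paying $38 and sellers receiving $24.5 (the $13.5 wedge).
ΔPS is the trapezoid between Q = 137 and Q = 167 of height $7.5: ½ · (167 + 137) · 7.5 = $1140.

Producer surplus falls by $1140 thousand.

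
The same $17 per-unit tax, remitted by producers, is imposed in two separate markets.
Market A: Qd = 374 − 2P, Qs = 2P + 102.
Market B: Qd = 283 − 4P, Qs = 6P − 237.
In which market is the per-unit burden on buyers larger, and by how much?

Market B, by $1.7.

Market A: pre-tax P* = $68, Q* = 238; post-tax Q = 221; per-unit burden on buyers = $8.5.
Market B: pre-tax P* = $52, Q* = 75; post-tax Q = 34.2; per-unit burden on buyers = $10.2.
Difference: $8.5 vs $10.2 → market B is larger by $1.7.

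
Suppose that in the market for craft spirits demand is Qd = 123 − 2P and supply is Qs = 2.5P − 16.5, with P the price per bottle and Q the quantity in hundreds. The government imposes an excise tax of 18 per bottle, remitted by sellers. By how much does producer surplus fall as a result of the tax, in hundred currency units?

Producer surplus falls by 408 hundred.

Without the tax, 123 − 2P = 2.5P − 16.5 gives 4.5P = 139.5, so P* = 31 and Q* = 61.
With the tax collected from sellers, supply shifts: Qs = 2.5(P − 18) − 16.5.
Solving gives Q = 41 with buyers paying 41 and sellers receiving 23 (the 18 wedge).
ΔPS is the trapezoid between Q = 41 and Q = 61 of height 8: ½ · (61 + 41) · 8 = 408.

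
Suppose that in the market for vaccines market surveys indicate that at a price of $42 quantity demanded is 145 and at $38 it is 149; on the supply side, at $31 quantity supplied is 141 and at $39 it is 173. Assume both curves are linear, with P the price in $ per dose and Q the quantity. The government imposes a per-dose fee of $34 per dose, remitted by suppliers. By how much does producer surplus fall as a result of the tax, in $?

Producer surplus falls by $947.92.

Demand slope: (149 − 145)/(38 − 42) = -1, so Qd = 187 − P.
Supply slope: (173 − 141)/(39 − 31) = 4, so Qs = 4P + 17.
Without the tax, 187 − P = 4P + 17 gives 5P = 170, so P* = $34 and Q* = 153.
With the tax collected from suppliers, supply shifts: Qs = 4(P − 34) + 17.
Solving gives Q = 125.8 with buyers paying $61.2 and suppliers receiving $27.2 (the $34 wedge).
ΔPS is the trapezoid between Q = 125.8 and Q = 153 of height $6.8: ½ · (153 + 125.8) · 6.8 = $947.92.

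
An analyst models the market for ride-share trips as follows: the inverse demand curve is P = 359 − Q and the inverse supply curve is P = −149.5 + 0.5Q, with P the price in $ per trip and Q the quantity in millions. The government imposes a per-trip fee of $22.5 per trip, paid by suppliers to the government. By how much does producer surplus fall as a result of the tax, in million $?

Rewrite in direct form: Qd = 359 − P and Qs = 2P + 299.
Without the tax, 359 − P = 2P + 299 gives 3P = 60, so P* = $20 and Q* = 339.
With the tax collected from suppliers, supply shifts: Qs = 2(P − 22.5) + 299.
New equilibrium: buyers pay $35, suppliers receive $12.5, Q = 324. (Wedge: Pb − Ps = 22.5.)
ΔPS is the trapezoid between Q = 324 and Q = 339 of height $7.5: ½ · (339 + 324) · 7.5 = $2486.25.

Producer surplus falls by $2486.25 million.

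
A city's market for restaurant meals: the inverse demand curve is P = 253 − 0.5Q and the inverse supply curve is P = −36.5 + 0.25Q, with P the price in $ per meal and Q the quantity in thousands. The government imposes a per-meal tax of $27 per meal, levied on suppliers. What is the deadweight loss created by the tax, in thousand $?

Deadweight loss = $486 thousand.

Inverting to Q(P) form: Qd = 506 − 2P; Qs = 4P + 146.
Without the tax, 506 − 2P = 4P + 146 gives 6P = 360, so P* = $60 and Q* = 386.
With the tax collected from suppliers, supply shifts: Qs = 4(P − 27) + 146.
Solving gives Q = 350 with buyers paying $78 and suppliers receiving $51 (the $27 wedge).
Quantity falls by |ΔQ| = |386 − 350| = 36.
DWL = ½ · t · |ΔQ| = ½ · 27 · 36 = $486.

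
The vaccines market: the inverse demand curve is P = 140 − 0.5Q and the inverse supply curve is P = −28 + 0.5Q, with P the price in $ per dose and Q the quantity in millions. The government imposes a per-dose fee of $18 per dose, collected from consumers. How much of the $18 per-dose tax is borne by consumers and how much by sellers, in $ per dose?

Consumers bear $9 per dose; sellers bear $9 per dose.

Inverting to Q(P) form: Qd = 280 − 2P; Qs = 2P + 56.
Without the tax, 280 − 2P = 2P + 56 gives 4P = 224, so P* = $56 and Q* = 168.
With the tax collected from consumers, demand (in seller-price terms) shifts: Qd = 280 − 2(P + 18).
New equilibrium: consumers pay $65, sellers receive $47, Q = 150. (Wedge: Pb − Ps = 18.)
Burden on consumers: $9; on sellers: $9. (They sum to $18.)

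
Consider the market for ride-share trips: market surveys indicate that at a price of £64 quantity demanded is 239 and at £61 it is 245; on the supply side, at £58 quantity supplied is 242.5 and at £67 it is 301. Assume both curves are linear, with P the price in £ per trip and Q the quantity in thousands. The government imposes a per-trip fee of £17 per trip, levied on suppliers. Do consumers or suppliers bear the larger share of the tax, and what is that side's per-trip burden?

Demand slope: (245 − 239)/(61 − 64) = -2, so Qd = 367 − 2P.
Supply slope: (301 − 242.5)/(67 − 58) = 6.5, so Qs = 6.5P − 134.5.
Without the tax, 367 − 2P = 6.5P − 134.5 gives 8.5P = 501.5, so P* = £59 and Q* = 249.
With the tax collected from suppliers, supply shifts: Qs = 6.5(P − 17) − 134.5.
Solving gives Q = 223 with consumers paying £72 and suppliers receiving £55 (the £17 wedge).
Per-trip burden: consumers £13, suppliers £4.
Consumers take the larger share because demand is less price-elastic here (demand slope 2 vs supply slope 6.5).

Consumers bear the larger share: £13 per trip.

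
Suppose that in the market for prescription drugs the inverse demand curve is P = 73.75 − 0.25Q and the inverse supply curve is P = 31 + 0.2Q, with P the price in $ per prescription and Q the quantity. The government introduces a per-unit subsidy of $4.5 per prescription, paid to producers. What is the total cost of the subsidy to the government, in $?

Rewrite in direct form: Qd = 295 − 4P and Qs = 5P − 155.
Without the subsidy, 295 − 4P = 5P − 155 gives 9P = 450, so P* = $50 and Q* = 95.
With a per-unit subsidy paid to producers, each receives P + 4.5 per unit sold, so supply becomes Qs = 5(P + 4.5) − 155.
New equilibrium: consumers pay $47.5, producers receive $52, Q = 105. (Wedge: Pb − Ps = −4.5.)
Outlay = t · Q = 4.5 · 105 = $472.5.

Government outlay = $472.5.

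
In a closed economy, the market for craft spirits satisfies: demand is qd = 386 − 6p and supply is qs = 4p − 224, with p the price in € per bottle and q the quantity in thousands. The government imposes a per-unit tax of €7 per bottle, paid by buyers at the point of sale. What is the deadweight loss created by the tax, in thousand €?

Before the tax: set 386 − 6p = 4p − 224 → p* = €61, q* = 20.
With the tax collected from buyers, demand (in seller-price terms) shifts: qd = 386 − 6(p + 7).
Solving gives q = 3.2 with buyers paying €63.8 and sellers receiving €56.8 (the €7 wedge).
Quantity falls by |ΔQ| = |20 − 3.2| = 16.8.
DWL = ½ · t · |ΔQ| = ½ · 7 · 16.8 = €58.8.

Deadweight loss = €58.8 thousand.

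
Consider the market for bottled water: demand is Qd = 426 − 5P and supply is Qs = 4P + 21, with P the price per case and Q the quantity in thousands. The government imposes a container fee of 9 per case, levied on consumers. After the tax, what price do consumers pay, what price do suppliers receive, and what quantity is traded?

Before the tax: set 426 − 5P = 4P + 21 → P* = 45, Q* = 201.
With the tax collected from consumers, demand (in seller-price terms) shifts: Qd = 426 − 5(P + 9).
New equilibrium: consumers pay 49, suppliers receive 40, Q = 181. (Wedge: Pb − Ps = 9.)
The less price-elastic side of the market bears the larger share of a per-unit tax.

Consumers pay 49; suppliers receive 40; quantity = 181.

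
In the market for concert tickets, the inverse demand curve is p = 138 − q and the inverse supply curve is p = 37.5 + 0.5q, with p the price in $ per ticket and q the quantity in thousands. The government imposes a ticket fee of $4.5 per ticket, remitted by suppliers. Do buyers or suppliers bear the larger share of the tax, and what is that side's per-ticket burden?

Rewrite in direct form: qd = 138 − p and qs = 2p − 75.
Without the tax, 138 − p = 2p − 75 gives 3p = 213, so p* = $71 and q* = 67.
With the tax collected from suppliers, supply shifts: qs = 2(p − 4.5) − 75.
Solving gives q = 64 with buyers paying $74 and suppliers receiving $69.5 (the $4.5 wedge).
Per-ticket burden: buyers $3, suppliers $1.5.
Buyers take the larger share because demand is less price-elastic here (demand slope 1 vs supply slope 2).
The less price-elastic side of the market bears the larger share of a per-unit tax.

Buyers bear the larger share: $3 per ticket.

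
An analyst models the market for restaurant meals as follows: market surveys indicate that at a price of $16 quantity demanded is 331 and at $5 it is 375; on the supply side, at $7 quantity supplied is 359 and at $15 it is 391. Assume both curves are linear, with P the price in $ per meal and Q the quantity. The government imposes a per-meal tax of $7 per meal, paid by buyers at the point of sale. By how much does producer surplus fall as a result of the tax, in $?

Producer surplus falls by $1246.

Demand slope: (375 − 331)/(5 − 16) = -4, so Qd = 395 − 4P.
Supply slope: (391 − 359)/(15 − 7) = 4, so Qs = 4P + 331.
Without the tax, 395 − 4P = 4P + 331 gives 8P = 64, so P* = $8 and Q* = 363.
With the tax collected from buyers, demand (in seller-price terms) shifts: Qd = 395 − 4(P + 7).
Solving gives Q = 349 with buyers paying $11.5 and suppliers receiving $4.5 (the $7 wedge).
ΔPS is the trapezoid between Q = 349 and Q = 363 of height $3.5: ½ · (363 + 349) · 3.5 = $1246.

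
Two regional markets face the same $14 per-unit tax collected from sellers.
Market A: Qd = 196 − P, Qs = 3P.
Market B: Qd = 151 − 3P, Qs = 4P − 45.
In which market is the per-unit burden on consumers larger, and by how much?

Market A: pre-tax P* = $49, Q* = 147; post-tax Q = 136.5; per-unit burden on consumers = $10.5.
Market B: pre-tax P* = $28, Q* = 67; post-tax Q = 43; per-unit burden on consumers = $8.
Difference: $10.5 vs $8 → market A is larger by $2.5.

Market A, by $2.5.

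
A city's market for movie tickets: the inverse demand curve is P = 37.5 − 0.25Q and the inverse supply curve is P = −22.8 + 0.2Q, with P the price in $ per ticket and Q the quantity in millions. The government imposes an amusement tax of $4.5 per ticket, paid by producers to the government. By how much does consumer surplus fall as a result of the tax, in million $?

Consumer surplus falls by $322.5 million.

Inverting to Q(P) form: Qd = 150 − 4P; Qs = 5P + 114.
Without the tax, 150 − 4P = 5P + 114 gives 9P = 36, so P* = $4 and Q* = 134.
With the tax collected from producers, supply shifts: Qs = 5(P − 4.5) + 114.
New equilibrium: consumers pay $6.5, producers receive $2, Q = 124. (Wedge: Pb − Ps = 4.5.)
ΔCS is the trapezoid between Q = 124 and Q = 134 of height $2.5: ½ · (134 + 124) · 2.5 = $322.5.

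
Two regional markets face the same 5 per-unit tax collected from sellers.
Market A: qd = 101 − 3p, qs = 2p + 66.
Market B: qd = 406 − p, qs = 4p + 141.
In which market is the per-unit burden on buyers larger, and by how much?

Market B, by 2.

Market A: pre-tax p* = 7, q* = 80; post-tax q = 74; per-unit burden on buyers = 2.
Market B: pre-tax p* = 53, q* = 353; post-tax q = 349; per-unit burden on buyers = 4.
Difference: 2 vs 4 → market B is larger by 2.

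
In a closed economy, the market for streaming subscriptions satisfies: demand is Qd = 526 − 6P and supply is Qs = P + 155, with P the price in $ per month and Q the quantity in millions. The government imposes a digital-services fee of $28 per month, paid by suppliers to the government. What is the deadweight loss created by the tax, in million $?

Deadweight loss = $336 million.

Before the tax: set 526 − 6P = P + 155 → P* = $53, Q* = 208.
With the tax collected from suppliers, supply shifts: Qs = (P − 28) + 155.
New equilibrium: buyers pay $57, suppliers receive $29, Q = 184. (Wedge: Pb − Ps = 28.)
Quantity falls by |ΔQ| = |208 − 184| = 24.
DWL = ½ · t · |ΔQ| = ½ · 28 · 24 = $336.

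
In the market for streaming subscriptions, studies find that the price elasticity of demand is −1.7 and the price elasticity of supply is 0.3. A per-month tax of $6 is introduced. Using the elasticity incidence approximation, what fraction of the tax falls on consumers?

Incidence ratio: consumers' share ≈ εs / (εs + |εd|) = 0.3 / (0.3 + 1.7) = 0.15.
Supply is the less elastic side, so consumers bear the smaller share.

Consumers' share ≈ 0.15.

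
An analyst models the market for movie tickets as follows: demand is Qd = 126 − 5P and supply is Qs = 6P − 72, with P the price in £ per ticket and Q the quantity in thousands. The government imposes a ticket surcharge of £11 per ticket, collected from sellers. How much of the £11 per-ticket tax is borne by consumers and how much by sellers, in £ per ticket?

Before the tax: set 126 − 5P = 6P − 72 → P* = £18, Q* = 36.
With the tax collected from sellers, supply shifts: Qs = 6(P − 11) − 72.
Solving gives Q = 6 with consumers paying £24 and sellers receiving £13 (the £11 wedge).
Burden on consumers: £6; on sellers: £5. (They sum to £11.)

Consumers bear £6 per ticket; sellers bear £5 per ticket.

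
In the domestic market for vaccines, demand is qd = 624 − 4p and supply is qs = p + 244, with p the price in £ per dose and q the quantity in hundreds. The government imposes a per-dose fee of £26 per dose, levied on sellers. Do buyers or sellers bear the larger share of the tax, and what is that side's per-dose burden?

Sellers bear the larger share: £20.8 per dose.

Before the tax: set 624 − 4p = p + 244 → p* = £76, q* = 320.
With the tax collected from sellers, supply shifts: qs = (p − 26) + 244.
New equilibrium: buyers pay £81.2, sellers receive £55.2, q = 299.2. (Wedge: pb − ps = 26.)
Per-dose burden: buyers £5.2, sellers £20.8.
Sellers take the larger share because supply is less price-elastic here (demand slope 4 vs supply slope 1).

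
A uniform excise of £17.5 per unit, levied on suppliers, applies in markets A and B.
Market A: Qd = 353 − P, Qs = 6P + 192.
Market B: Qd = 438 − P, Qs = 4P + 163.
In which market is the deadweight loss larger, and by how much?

Market A, by £8.75.

Market A: pre-tax P* = £23, Q* = 330; post-tax Q = 315; deadweight loss = £131.25.
Market B: pre-tax P* = £55, Q* = 383; post-tax Q = 369; deadweight loss = £122.5.
Difference: £131.25 vs £122.5 → market A is larger by £8.75.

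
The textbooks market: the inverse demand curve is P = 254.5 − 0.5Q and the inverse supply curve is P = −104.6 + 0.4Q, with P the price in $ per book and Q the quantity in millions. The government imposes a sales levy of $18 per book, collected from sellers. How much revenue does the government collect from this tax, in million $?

Inverting to Q(P) form: Qd = 509 − 2P; Qs = 2.5P + 261.5.
Without the tax, 509 − 2P = 2.5P + 261.5 gives 4.5P = 247.5, so P* = $55 and Q* = 399.
With the tax collected from sellers, supply shifts: Qs = 2.5(P − 18) + 261.5.
Solving gives Q = 379 with consumers paying $65 and sellers receiving $47 (the $18 wedge).
Revenue = t · Q = 18 · 379 = $6822.

Tax revenue = $6822 million.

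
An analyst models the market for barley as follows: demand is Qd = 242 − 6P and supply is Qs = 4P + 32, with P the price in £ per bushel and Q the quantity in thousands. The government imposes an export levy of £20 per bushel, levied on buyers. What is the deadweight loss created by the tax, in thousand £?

Before the tax: set 242 − 6P = 4P + 32 → P* = £21, Q* = 116.
With the tax collected from buyers, demand (in seller-price terms) shifts: Qd = 242 − 6(P + 20).
Solving gives Q = 68 with buyers paying £29 and suppliers receiving £9 (the £20 wedge).
Quantity falls by |ΔQ| = |116 − 68| = 48.
DWL = ½ · t · |ΔQ| = ½ · 20 · 48 = £480.

Deadweight loss = £480 thousand.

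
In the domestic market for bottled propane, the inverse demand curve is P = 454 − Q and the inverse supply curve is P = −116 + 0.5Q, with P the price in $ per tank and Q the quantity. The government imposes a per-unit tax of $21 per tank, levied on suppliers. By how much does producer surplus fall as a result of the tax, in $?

Producer surplus falls by $2611.

Inverting to Q(P) form: Qd = 454 − P; Qs = 2P + 232.
Before the tax: set 454 − P = 2P + 232 → P* = $74, Q* = 380.
With the tax collected from suppliers, supply shifts: Qs = 2(P − 21) + 232.
New equilibrium: consumers pay $88, suppliers receive $67, Q = 366. (Wedge: Pb − Ps = 21.)
ΔPS is the trapezoid between Q = 366 and Q = 380 of height $7: ½ · (380 + 366) · 7 = $2611.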